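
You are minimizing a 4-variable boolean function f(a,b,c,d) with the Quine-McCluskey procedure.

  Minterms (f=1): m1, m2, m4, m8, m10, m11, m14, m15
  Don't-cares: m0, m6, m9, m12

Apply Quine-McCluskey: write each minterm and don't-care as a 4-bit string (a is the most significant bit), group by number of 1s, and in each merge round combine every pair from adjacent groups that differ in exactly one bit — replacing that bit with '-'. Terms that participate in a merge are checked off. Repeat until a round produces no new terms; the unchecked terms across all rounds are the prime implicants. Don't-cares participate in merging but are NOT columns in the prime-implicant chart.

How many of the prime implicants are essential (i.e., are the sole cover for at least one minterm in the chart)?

3

[col 0] 0000*, 0001*, 0010*, 0100*, 0110*, 1000*, 1001*, 1010*, 1011*, 1100*, 1110*, 1111*
[col 1] -000*, -001*, -010*, -100*, -110*, 0-00*, 0-10*, 00-0*, 000-*, 01-0*, 1-00*, 1-10*, 1-11*, 10-0*, 10-1*, 100-*, 101-*, 11-0*, 111-*
[col 2] --00*, --10*, -0-0*, -00-, -1-0*, 0--0*, 1--0*, 1-1-, 10--
[col 3] ---0
Prime implicants: ---0, -00-, 1-1-, 10--
PI chart (minterm → PIs covering it):
  1 | -00-  (sole → essential)
  2 | ---0  (sole → essential)
  4 | ---0  (sole → essential)
  8 | ---0,-00-,10--
  10 | ---0,1-1-,10--
  11 | 1-1-,10--
  14 | ---0,1-1-
  15 | 1-1-  (sole → essential)
Essential prime implicants: ---0, -00-, 1-1-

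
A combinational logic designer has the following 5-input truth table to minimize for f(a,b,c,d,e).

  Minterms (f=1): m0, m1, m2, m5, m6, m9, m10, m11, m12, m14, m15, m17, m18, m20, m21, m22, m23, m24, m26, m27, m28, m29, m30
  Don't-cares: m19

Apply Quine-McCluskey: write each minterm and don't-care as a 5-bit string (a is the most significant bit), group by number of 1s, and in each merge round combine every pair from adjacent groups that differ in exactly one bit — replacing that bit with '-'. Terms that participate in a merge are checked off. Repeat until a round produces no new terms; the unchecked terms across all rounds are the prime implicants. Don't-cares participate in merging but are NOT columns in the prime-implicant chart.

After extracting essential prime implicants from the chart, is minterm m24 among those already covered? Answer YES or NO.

[col 0] 00000*, 00001*, 00010*, 00101*, 00110*, 01001*, 01010*, 01011*, 01100*, 01110*, 01111*, 10001*, 10010*, 10011*, 10100*, 10101*, 10110*, 10111*, 11000*, 11010*, 11011*, 11100*, 11101*, 11110*
[col 1] -0001*, -0010*, -0101*, -0110*, -1010*, -1011*, -1100*, -1110*, 0-001, 0-010*, 0-110*, 00-01*, 00-10*, 000-0, 0000-, 01-10*, 01-11*, 010-1, 0101-*, 011-0*, 0111-*, 1-010*, 1-011*, 1-100*, 1-101*, 1-110*, 10-01*, 10-10*, 10-11*, 100-1*, 1001-*, 101-0*, 101-1*, 1010-*, 1011-*, 11-00*, 11-10*, 110-0*, 1101-*, 111-0*, 1110-*
[col 2] --010*, --110*, -0-01, -0-10*, -1-10*, -101-, -11-0, 0--10*, 01-1-, 1--10*, 1-01-, 1-1-0, 1-10-, 10--1, 10-1-, 101--, 11--0
[col 3] ---10
Prime implicants: ---10, -0-01, -101-, -11-0, 0-001, 000-0, 0000-, 01-1-, 010-1, 1-01-, 1-1-0, 1-10-, 10--1, 10-1-, 101--, 11--0
PI chart (minterm → PIs covering it):
  0 | 000-0,0000-
  1 | -0-01,0-001,0000-
  2 | ---10,000-0
  5 | -0-01  (sole → essential)
  6 | ---10  (sole → essential)
  9 | 0-001,010-1
  10 | ---10,-101-,01-1-
  11 | -101-,01-1-,010-1
  12 | -11-0  (sole → essential)
  14 | ---10,-11-0,01-1-
  15 | 01-1-  (sole → essential)
  17 | -0-01,10--1
  18 | ---10,1-01-,10-1-
  20 | 1-1-0,1-10-,101--
  21 | -0-01,1-10-,10--1,101--
  22 | ---10,1-1-0,10-1-,101--
  23 | 10--1,10-1-,101--
  24 | 11--0  (sole → essential)
  26 | ---10,-101-,1-01-,11--0
  27 | -101-,1-01-
  28 | -11-0,1-1-0,1-10-,11--0
  29 | 1-10-  (sole → essential)
  30 | ---10,-11-0,1-1-0,11--0
Essential prime implicants: ---10, -0-01, -11-0, 01-1-, 1-10-, 11--0

YES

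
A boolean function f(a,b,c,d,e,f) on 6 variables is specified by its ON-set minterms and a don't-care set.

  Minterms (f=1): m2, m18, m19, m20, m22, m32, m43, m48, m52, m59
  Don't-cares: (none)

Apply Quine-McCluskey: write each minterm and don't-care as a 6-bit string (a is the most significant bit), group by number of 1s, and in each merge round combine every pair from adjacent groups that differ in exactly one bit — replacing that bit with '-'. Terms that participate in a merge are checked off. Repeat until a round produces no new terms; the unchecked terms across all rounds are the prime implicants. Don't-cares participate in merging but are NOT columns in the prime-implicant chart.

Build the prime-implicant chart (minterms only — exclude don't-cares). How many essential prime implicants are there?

size-2^0 implicants → 000010(✓)  010010(✓)  010011(✓)  010100(✓)  010110(✓)  100000(✓)  101011(✓)  110000(✓)  110100(✓)  111011(✓)
size-2^1 implicants → -10100  0-0010  010-10  01001-  0101-0  1-0000  1-1011  110-00
Unchecked terms (primes): -10100, 0-0010, 010-10, 01001-, 0101-0, 1-0000, 1-1011, 110-00
Minterm coverage:
  m2 ⊆ 0-0010 [E]
  m18 ⊆ 0-0010,010-10,01001-
  m19 ⊆ 01001- [E]
  m20 ⊆ -10100,0101-0
  m22 ⊆ 010-10,0101-0
  m32 ⊆ 1-0000 [E]
  m43 ⊆ 1-1011 [E]
  m48 ⊆ 1-0000,110-00
  m52 ⊆ -10100,110-00
  m59 ⊆ 1-1011 [E]
E = {0-0010, 01001-, 1-0000, 1-1011}

4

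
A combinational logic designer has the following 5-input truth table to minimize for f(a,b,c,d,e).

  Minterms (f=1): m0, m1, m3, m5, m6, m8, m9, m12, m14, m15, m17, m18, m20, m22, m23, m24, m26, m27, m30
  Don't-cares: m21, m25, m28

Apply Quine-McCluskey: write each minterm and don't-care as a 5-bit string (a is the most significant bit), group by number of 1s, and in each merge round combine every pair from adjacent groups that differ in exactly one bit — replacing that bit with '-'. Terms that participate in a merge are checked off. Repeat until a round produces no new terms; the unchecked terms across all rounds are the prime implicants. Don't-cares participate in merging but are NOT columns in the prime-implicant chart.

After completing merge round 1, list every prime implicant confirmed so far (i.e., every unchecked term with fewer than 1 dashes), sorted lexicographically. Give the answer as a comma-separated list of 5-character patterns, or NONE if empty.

size-2^0 implicants → 00000(✓)  00001(✓)  00011(✓)  00101(✓)  00110(✓)  01000(✓)  01001(✓)  01100(✓)  01110(✓)  01111(✓)  10001(✓)  10010(✓)  10100(✓)  10101(✓)  10110(✓)  10111(✓)  11000(✓)  11001(✓)  11010(✓)  11011(✓)  11100(✓)  11110(✓)
size-2^1 implicants → -0001(✓)  -0101(✓)  -0110(✓)  -1000(✓)  -1001(✓)  -1100(✓)  -1110(✓)  0-000(✓)  0-001(✓)  0-110(✓)  00-01(✓)  000-1  0000-(✓)  01-00(✓)  0100-(✓)  011-0(✓)  0111-  1-001(✓)  1-010(✓)  1-100(✓)  1-110(✓)  10-01(✓)  10-10(✓)  101-0(✓)  101-1(✓)  1010-(✓)  1011-(✓)  11-00(✓)  11-10(✓)  110-0(✓)  110-1(✓)  1100-(✓)  1101-(✓)  111-0(✓)
size-2^2 implicants → --001  --110  -0-01  -1-00  -100-  -11-0  0-00-  1--10  1-1-0  101--  11--0  110--
Unchecked terms (primes): --001, --110, -0-01, -1-00, -100-, -11-0, 0-00-, 000-1, 0111-, 1--10, 1-1-0, 101--, 11--0, 110--

NONE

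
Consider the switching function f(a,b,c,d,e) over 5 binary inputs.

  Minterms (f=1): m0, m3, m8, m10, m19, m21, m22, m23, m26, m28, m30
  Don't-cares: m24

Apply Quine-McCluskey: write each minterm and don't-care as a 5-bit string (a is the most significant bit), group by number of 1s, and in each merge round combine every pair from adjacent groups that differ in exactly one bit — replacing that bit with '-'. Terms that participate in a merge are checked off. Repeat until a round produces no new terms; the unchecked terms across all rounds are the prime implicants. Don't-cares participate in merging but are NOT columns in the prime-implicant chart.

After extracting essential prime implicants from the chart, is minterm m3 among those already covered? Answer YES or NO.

size-2^0 implicants → 00000(✓)  00011(✓)  01000(✓)  01010(✓)  10011(✓)  10101(✓)  10110(✓)  10111(✓)  11000(✓)  11010(✓)  11100(✓)  11110(✓)
size-2^1 implicants → -0011  -1000(✓)  -1010(✓)  0-000  010-0(✓)  1-110  10-11  101-1  1011-  11-00(✓)  11-10(✓)  110-0(✓)  111-0(✓)
size-2^2 implicants → -10-0  11--0
Unchecked terms (primes): -0011, -10-0, 0-000, 1-110, 10-11, 101-1, 1011-, 11--0
Minterm coverage:
  m0 ⊆ 0-000 [E]
  m3 ⊆ -0011 [E]
  m8 ⊆ -10-0,0-000
  m10 ⊆ -10-0 [E]
  m19 ⊆ -0011,10-11
  m21 ⊆ 101-1 [E]
  m22 ⊆ 1-110,1011-
  m23 ⊆ 10-11,101-1,1011-
  m26 ⊆ -10-0,11--0
  m28 ⊆ 11--0 [E]
  m30 ⊆ 1-110,11--0
E = {-0011, -10-0, 0-000, 101-1, 11--0}

YES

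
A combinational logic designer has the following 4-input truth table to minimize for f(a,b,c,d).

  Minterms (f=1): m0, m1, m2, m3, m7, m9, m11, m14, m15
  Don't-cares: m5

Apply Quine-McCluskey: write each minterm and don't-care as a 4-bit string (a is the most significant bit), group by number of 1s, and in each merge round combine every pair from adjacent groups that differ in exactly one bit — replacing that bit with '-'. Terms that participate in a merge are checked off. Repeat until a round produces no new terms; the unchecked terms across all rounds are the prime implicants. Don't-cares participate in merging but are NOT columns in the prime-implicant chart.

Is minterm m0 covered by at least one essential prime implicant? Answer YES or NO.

YES

[col 0] 0000*, 0001*, 0010*, 0011*, 0101*, 0111*, 1001*, 1011*, 1110*, 1111*
[col 1] -001*, -011*, -111*, 0-01*, 0-11*, 00-0*, 00-1*, 000-*, 001-*, 01-1*, 1-11*, 10-1*, 111-
[col 2] --11, -0-1, 0--1, 00--
Prime implicants: --11, -0-1, 0--1, 00--, 111-
PI chart (minterm → PIs covering it):
  0 | 00--  (sole → essential)
  1 | -0-1,0--1,00--
  2 | 00--  (sole → essential)
  3 | --11,-0-1,0--1,00--
  7 | --11,0--1
  9 | -0-1  (sole → essential)
  11 | --11,-0-1
  14 | 111-  (sole → essential)
  15 | --11,111-
Essential prime implicants: -0-1, 00--, 111-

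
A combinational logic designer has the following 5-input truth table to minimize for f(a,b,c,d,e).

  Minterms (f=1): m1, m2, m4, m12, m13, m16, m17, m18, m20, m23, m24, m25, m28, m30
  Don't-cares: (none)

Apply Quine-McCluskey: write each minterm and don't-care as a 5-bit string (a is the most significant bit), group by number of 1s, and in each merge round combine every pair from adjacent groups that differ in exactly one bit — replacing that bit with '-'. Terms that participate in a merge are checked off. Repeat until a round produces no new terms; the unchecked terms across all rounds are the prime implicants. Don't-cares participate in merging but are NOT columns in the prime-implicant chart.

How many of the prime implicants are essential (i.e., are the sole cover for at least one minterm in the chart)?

[col 0] 00001*, 00010*, 00100*, 01100*, 01101*, 10000*, 10001*, 10010*, 10100*, 10111, 11000*, 11001*, 11100*, 11110*
[col 1] -0001, -0010, -0100*, -1100*, 0-100*, 0110-, 1-000*, 1-001*, 1-100*, 10-00*, 100-0, 1000-*, 11-00*, 1100-*, 111-0
[col 2] --100, 1--00, 1-00-
Prime implicants: --100, -0001, -0010, 0110-, 1--00, 1-00-, 100-0, 10111, 111-0
PI chart (minterm → PIs covering it):
  1 | -0001  (sole → essential)
  2 | -0010  (sole → essential)
  4 | --100  (sole → essential)
  12 | --100,0110-
  13 | 0110-  (sole → essential)
  16 | 1--00,1-00-,100-0
  17 | -0001,1-00-
  18 | -0010,100-0
  20 | --100,1--00
  23 | 10111  (sole → essential)
  24 | 1--00,1-00-
  25 | 1-00-  (sole → essential)
  28 | --100,1--00,111-0
  30 | 111-0  (sole → essential)
Essential prime implicants: --100, -0001, -0010, 0110-, 1-00-, 10111, 111-0

7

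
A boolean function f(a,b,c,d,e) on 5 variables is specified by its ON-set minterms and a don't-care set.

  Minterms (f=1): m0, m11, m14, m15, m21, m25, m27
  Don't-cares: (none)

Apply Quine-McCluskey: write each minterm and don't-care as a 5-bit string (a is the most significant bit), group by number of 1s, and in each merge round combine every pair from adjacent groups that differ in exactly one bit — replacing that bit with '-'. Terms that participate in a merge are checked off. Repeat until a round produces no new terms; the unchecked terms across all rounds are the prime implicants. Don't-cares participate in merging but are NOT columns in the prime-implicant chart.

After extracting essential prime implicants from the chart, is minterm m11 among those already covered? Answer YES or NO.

NO

Round 0: 00000 01011✓ 01110✓ 01111✓ 10101 11001✓ 11011✓
Round 1: -1011 01-11 0111- 110-1
PIs = {-1011, 00000, 01-11, 0111-, 10101, 110-1}
Coverage chart:
  m0: 00000 ←essential
  m11: -1011,01-11
  m14: 0111- ←essential
  m15: 01-11,0111-
  m21: 10101 ←essential
  m25: 110-1 ←essential
  m27: -1011,110-1
Essential: 00000, 0111-, 10101, 110-1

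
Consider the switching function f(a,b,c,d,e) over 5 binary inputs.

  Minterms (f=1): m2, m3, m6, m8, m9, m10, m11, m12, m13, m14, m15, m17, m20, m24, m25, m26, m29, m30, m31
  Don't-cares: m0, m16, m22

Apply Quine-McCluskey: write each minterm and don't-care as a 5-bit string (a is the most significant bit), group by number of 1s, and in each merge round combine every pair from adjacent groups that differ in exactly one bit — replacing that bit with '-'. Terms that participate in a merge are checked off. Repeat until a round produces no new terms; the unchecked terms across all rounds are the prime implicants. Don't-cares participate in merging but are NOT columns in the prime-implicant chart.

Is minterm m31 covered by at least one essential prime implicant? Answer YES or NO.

NO

size-2^0 implicants → 00000(✓)  00010(✓)  00011(✓)  00110(✓)  01000(✓)  01001(✓)  01010(✓)  01011(✓)  01100(✓)  01101(✓)  01110(✓)  01111(✓)  10000(✓)  10001(✓)  10100(✓)  10110(✓)  11000(✓)  11001(✓)  11010(✓)  11101(✓)  11110(✓)  11111(✓)
size-2^1 implicants → -0000(✓)  -0110(✓)  -1000(✓)  -1001(✓)  -1010(✓)  -1101(✓)  -1110(✓)  -1111(✓)  0-000(✓)  0-010(✓)  0-011(✓)  0-110(✓)  00-10(✓)  000-0(✓)  0001-(✓)  01-00(✓)  01-01(✓)  01-10(✓)  01-11(✓)  010-0(✓)  010-1(✓)  0100-(✓)  0101-(✓)  011-0(✓)  011-1(✓)  0110-(✓)  0111-(✓)  1-000(✓)  1-001(✓)  1-110(✓)  10-00  1000-(✓)  101-0  11-01(✓)  11-10(✓)  110-0(✓)  1100-(✓)  111-1(✓)  1111-(✓)
size-2^2 implicants → --000  --110  -1-01  -1-10  -10-0  -100-  -11-1  -111-  0--10  0-0-0  0-01-  01--0(✓)  01--1(✓)  01-0-(✓)  01-1-(✓)  010--(✓)  011--(✓)  1-00-
size-2^3 implicants → 01---
Unchecked terms (primes): --000, --110, -1-01, -1-10, -10-0, -100-, -11-1, -111-, 0--10, 0-0-0, 0-01-, 01---, 1-00-, 10-00, 101-0
Minterm coverage:
  m2 ⊆ 0--10,0-0-0,0-01-
  m3 ⊆ 0-01- [E]
  m6 ⊆ --110,0--10
  m8 ⊆ --000,-10-0,-100-,0-0-0,01---
  m9 ⊆ -1-01,-100-,01---
  m10 ⊆ -1-10,-10-0,0--10,0-0-0,0-01-,01---
  m11 ⊆ 0-01-,01---
  m12 ⊆ 01--- [E]
  m13 ⊆ -1-01,-11-1,01---
  m14 ⊆ --110,-1-10,-111-,0--10,01---
  m15 ⊆ -11-1,-111-,01---
  m17 ⊆ 1-00- [E]
  m20 ⊆ 10-00,101-0
  m24 ⊆ --000,-10-0,-100-,1-00-
  m25 ⊆ -1-01,-100-,1-00-
  m26 ⊆ -1-10,-10-0
  m29 ⊆ -1-01,-11-1
  m30 ⊆ --110,-1-10,-111-
  m31 ⊆ -11-1,-111-
E = {0-01-, 01---, 1-00-}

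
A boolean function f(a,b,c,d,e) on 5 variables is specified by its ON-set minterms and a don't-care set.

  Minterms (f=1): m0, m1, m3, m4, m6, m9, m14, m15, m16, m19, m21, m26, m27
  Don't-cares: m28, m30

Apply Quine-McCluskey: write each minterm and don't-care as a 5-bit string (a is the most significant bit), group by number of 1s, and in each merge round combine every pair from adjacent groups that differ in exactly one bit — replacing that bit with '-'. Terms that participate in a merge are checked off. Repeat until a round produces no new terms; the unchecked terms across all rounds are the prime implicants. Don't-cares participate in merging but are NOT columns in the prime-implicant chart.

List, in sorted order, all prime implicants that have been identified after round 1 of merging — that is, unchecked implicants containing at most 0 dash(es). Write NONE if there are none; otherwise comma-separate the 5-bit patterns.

Round 0: 00000✓ 00001✓ 00011✓ 00100✓ 00110✓ 01001✓ 01110✓ 01111✓ 10000✓ 10011✓ 10101 11010✓ 11011✓ 11100✓ 11110✓
Round 1: -0000 -0011 -1110 0-001 0-110 00-00 000-1 0000- 001-0 0111- 1-011 11-10 1101- 111-0
PIs = {-0000, -0011, -1110, 0-001, 0-110, 00-00, 000-1, 0000-, 001-0, 0111-, 1-011, 10101, 11-10, 1101-, 111-0}

10101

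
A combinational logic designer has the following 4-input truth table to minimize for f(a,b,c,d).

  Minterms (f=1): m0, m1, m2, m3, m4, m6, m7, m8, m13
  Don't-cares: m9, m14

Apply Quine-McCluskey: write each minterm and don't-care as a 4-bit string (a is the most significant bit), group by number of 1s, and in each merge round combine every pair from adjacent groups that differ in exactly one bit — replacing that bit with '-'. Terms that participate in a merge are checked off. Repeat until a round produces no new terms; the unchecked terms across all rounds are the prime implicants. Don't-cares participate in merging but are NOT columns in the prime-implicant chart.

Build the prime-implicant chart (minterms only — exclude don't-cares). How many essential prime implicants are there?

4

[col 0] 0000*, 0001*, 0010*, 0011*, 0100*, 0110*, 0111*, 1000*, 1001*, 1101*, 1110*
[col 1] -000*, -001*, -110, 0-00*, 0-10*, 0-11*, 00-0*, 00-1*, 000-*, 001-*, 01-0*, 011-*, 1-01, 100-*
[col 2] -00-, 0--0, 0-1-, 00--
Prime implicants: -00-, -110, 0--0, 0-1-, 00--, 1-01
PI chart (minterm → PIs covering it):
  0 | -00-,0--0,00--
  1 | -00-,00--
  2 | 0--0,0-1-,00--
  3 | 0-1-,00--
  4 | 0--0  (sole → essential)
  6 | -110,0--0,0-1-
  7 | 0-1-  (sole → essential)
  8 | -00-  (sole → essential)
  13 | 1-01  (sole → essential)
Essential prime implicants: -00-, 0--0, 0-1-, 1-01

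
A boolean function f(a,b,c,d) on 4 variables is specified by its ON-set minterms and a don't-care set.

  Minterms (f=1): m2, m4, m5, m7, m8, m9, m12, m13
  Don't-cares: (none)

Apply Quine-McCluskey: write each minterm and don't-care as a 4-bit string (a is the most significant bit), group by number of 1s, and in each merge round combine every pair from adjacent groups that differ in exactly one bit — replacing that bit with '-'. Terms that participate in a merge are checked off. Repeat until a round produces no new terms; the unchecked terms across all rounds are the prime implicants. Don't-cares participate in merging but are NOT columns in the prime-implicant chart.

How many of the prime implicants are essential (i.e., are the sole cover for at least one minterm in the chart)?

size-2^0 implicants → 0010  0100(✓)  0101(✓)  0111(✓)  1000(✓)  1001(✓)  1100(✓)  1101(✓)
size-2^1 implicants → -100(✓)  -101(✓)  01-1  010-(✓)  1-00(✓)  1-01(✓)  100-(✓)  110-(✓)
size-2^2 implicants → -10-  1-0-
Unchecked terms (primes): -10-, 0010, 01-1, 1-0-
Minterm coverage:
  m2 ⊆ 0010 [E]
  m4 ⊆ -10- [E]
  m5 ⊆ -10-,01-1
  m7 ⊆ 01-1 [E]
  m8 ⊆ 1-0- [E]
  m9 ⊆ 1-0- [E]
  m12 ⊆ -10-,1-0-
  m13 ⊆ -10-,1-0-
E = {-10-, 0010, 01-1, 1-0-}

4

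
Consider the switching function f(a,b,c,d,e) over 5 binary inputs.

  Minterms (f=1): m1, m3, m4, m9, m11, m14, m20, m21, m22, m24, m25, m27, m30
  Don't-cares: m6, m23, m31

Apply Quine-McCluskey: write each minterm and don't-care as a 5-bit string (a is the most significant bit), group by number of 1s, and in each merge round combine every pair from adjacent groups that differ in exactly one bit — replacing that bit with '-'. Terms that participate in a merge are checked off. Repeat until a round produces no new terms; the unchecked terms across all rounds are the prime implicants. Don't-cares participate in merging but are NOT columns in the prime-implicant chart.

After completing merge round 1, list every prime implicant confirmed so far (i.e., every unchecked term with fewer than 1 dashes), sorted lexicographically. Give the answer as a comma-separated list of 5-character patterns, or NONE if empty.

NONE

size-2^0 implicants → 00001(✓)  00011(✓)  00100(✓)  00110(✓)  01001(✓)  01011(✓)  01110(✓)  10100(✓)  10101(✓)  10110(✓)  10111(✓)  11000(✓)  11001(✓)  11011(✓)  11110(✓)  11111(✓)
size-2^1 implicants → -0100(✓)  -0110(✓)  -1001(✓)  -1011(✓)  -1110(✓)  0-001(✓)  0-011(✓)  0-110(✓)  000-1(✓)  001-0(✓)  010-1(✓)  1-110(✓)  1-111(✓)  101-0(✓)  101-1(✓)  1010-(✓)  1011-(✓)  11-11  110-1(✓)  1100-  1111-(✓)
size-2^2 implicants → --110  -01-0  -10-1  0-0-1  1-11-  101--
Unchecked terms (primes): --110, -01-0, -10-1, 0-0-1, 1-11-, 101--, 11-11, 1100-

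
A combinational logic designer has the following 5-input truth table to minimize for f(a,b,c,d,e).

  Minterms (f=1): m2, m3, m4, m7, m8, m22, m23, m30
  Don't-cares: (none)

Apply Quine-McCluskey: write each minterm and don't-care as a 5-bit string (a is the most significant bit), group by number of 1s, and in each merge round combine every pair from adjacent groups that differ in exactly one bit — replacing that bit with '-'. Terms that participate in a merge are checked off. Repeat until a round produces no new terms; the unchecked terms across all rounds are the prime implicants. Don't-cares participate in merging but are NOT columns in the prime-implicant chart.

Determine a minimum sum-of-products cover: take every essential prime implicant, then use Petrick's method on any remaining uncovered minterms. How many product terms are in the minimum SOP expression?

[col 0] 00010*, 00011*, 00100, 00111*, 01000, 10110*, 10111*, 11110*
[col 1] -0111, 00-11, 0001-, 1-110, 1011-
Prime implicants: -0111, 00-11, 0001-, 00100, 01000, 1-110, 1011-
PI chart (minterm → PIs covering it):
  2 | 0001-  (sole → essential)
  3 | 00-11,0001-
  4 | 00100  (sole → essential)
  7 | -0111,00-11
  8 | 01000  (sole → essential)
  22 | 1-110,1011-
  23 | -0111,1011-
  30 | 1-110  (sole → essential)
Essential prime implicants: 0001-, 00100, 01000, 1-110
Petrick residual → -0111
Minimum SOP uses 5 PIs: b'cde + a'b'c'd + a'b'cd'e' + a'bc'd'e' + acde'

5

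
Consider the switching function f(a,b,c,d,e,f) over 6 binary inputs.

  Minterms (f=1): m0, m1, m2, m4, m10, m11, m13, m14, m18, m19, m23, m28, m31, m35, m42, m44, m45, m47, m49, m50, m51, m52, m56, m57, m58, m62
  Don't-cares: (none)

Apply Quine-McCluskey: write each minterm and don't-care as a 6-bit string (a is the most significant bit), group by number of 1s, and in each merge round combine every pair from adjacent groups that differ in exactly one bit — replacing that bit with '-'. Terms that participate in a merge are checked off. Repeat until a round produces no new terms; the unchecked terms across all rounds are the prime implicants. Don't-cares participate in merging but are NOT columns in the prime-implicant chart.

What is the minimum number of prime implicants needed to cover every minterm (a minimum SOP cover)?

Round 0: 000000✓ 000001✓ 000010✓ 000100✓ 001010✓ 001011✓ 001101✓ 001110✓ 010010✓ 010011✓ 010111✓ 011100 011111✓ 100011✓ 101010✓ 101100✓ 101101✓ 101111✓ 110001✓ 110010✓ 110011✓ 110100 111000✓ 111001✓ 111010✓ 111110✓
Round 1: -01010 -01101 -10010✓ -10011✓ 0-0010 00-010 000-00 0000-0 00000- 001-10 00101- 01-111 010-11 01001-✓ 1-0011 1-1010 1011-1 10110- 11-001 11-010 1100-1 11001-✓ 111-10 1110-0 11100-
Round 2: -1001-
PIs = {-01010, -01101, -1001-, 0-0010, 00-010, 000-00, 0000-0, 00000-, 001-10, 00101-, 01-111, 010-11, 011100, 1-0011, 1-1010, 1011-1, 10110-, 11-001, 11-010, 1100-1, 110100, 111-10, 1110-0, 11100-}
Coverage chart:
  m0: 000-00,0000-0,00000-
  m1: 00000- ←essential
  m2: 0-0010,00-010,0000-0
  m4: 000-00 ←essential
  m10: -01010,00-010,001-10,00101-
  m11: 00101- ←essential
  m13: -01101 ←essential
  m14: 001-10 ←essential
  m18: -1001-,0-0010
  m19: -1001-,010-11
  m23: 01-111,010-11
  m28: 011100 ←essential
  m31: 01-111 ←essential
  m35: 1-0011 ←essential
  m42: -01010,1-1010
  m44: 10110- ←essential
  m45: -01101,1011-1,10110-
  m47: 1011-1 ←essential
  m49: 11-001,1100-1
  m50: -1001-,11-010
  m51: -1001-,1-0011,1100-1
  m52: 110100 ←essential
  m56: 1110-0,11100-
  m57: 11-001,11100-
  m58: 1-1010,11-010,111-10,1110-0
  m62: 111-10 ←essential
Essential: -01101, 000-00, 00000-, 001-10, 00101-, 01-111, 011100, 1-0011, 1011-1, 10110-, 110100, 111-10
Petrick residual → -01010, -1001-, 0-0010, 11-001, 1110-0
Min cover (17 terms): b'cd'ef' + b'cde'f + bc'd'e + a'c'd'ef' + a'b'c'e'f' + a'b'c'd'e' + a'b'cef' + a'b'cd'e + a'bdef + a'bcde'f' + ac'd'ef + ab'cdf + ab'cde' + abd'e'f + abc'de'f' + abcef' + abcd'f'

17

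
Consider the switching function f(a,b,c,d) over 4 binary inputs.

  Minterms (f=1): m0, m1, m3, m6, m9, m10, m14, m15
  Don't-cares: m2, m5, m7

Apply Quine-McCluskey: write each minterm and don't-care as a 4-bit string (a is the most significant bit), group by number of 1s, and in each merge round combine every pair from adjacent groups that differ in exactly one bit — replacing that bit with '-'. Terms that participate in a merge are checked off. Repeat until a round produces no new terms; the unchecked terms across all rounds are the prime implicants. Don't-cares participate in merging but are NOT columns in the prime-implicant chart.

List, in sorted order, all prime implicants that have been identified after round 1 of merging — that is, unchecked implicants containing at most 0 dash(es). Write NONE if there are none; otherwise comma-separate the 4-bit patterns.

NONE

Round 0: 0000✓ 0001✓ 0010✓ 0011✓ 0101✓ 0110✓ 0111✓ 1001✓ 1010✓ 1110✓ 1111✓
Round 1: -001 -010✓ -110✓ -111✓ 0-01✓ 0-10✓ 0-11✓ 00-0✓ 00-1✓ 000-✓ 001-✓ 01-1✓ 011-✓ 1-10✓ 111-✓
Round 2: --10 -11- 0--1 0-1- 00--
PIs = {--10, -001, -11-, 0--1, 0-1-, 00--}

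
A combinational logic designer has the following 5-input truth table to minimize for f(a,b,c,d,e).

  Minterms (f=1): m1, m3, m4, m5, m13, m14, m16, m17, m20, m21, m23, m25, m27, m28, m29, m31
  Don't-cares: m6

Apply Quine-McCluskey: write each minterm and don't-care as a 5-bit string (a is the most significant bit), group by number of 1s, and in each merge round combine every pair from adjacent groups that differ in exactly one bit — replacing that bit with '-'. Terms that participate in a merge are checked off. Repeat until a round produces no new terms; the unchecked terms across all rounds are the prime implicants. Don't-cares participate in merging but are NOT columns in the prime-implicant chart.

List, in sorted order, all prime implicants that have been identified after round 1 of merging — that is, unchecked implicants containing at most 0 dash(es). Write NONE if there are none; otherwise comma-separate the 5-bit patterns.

size-2^0 implicants → 00001(✓)  00011(✓)  00100(✓)  00101(✓)  00110(✓)  01101(✓)  01110(✓)  10000(✓)  10001(✓)  10100(✓)  10101(✓)  10111(✓)  11001(✓)  11011(✓)  11100(✓)  11101(✓)  11111(✓)
size-2^1 implicants → -0001(✓)  -0100(✓)  -0101(✓)  -1101(✓)  0-101(✓)  0-110  00-01(✓)  000-1  001-0  0010-(✓)  1-001(✓)  1-100(✓)  1-101(✓)  1-111(✓)  10-00(✓)  10-01(✓)  1000-(✓)  101-1(✓)  1010-(✓)  11-01(✓)  11-11(✓)  110-1(✓)  111-1(✓)  1110-(✓)
size-2^2 implicants → --101  -0-01  -010-  1--01  1-1-1  1-10-  10-0-  11--1
Unchecked terms (primes): --101, -0-01, -010-, 0-110, 000-1, 001-0, 1--01, 1-1-1, 1-10-, 10-0-, 11--1

NONE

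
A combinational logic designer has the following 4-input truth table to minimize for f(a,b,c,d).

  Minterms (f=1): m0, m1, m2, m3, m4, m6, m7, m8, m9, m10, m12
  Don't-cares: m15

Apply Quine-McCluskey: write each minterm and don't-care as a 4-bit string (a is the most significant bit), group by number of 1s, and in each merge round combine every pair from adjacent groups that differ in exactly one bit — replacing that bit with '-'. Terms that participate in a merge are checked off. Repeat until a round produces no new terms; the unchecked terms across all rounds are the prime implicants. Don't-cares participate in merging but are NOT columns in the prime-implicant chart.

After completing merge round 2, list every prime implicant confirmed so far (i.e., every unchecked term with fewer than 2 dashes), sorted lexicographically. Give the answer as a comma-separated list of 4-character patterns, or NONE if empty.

-111

[col 0] 0000*, 0001*, 0010*, 0011*, 0100*, 0110*, 0111*, 1000*, 1001*, 1010*, 1100*, 1111*
[col 1] -000*, -001*, -010*, -100*, -111, 0-00*, 0-10*, 0-11*, 00-0*, 00-1*, 000-*, 001-*, 01-0*, 011-*, 1-00*, 10-0*, 100-*
[col 2] --00, -0-0, -00-, 0--0, 0-1-, 00--
Prime implicants: --00, -0-0, -00-, -111, 0--0, 0-1-, 00--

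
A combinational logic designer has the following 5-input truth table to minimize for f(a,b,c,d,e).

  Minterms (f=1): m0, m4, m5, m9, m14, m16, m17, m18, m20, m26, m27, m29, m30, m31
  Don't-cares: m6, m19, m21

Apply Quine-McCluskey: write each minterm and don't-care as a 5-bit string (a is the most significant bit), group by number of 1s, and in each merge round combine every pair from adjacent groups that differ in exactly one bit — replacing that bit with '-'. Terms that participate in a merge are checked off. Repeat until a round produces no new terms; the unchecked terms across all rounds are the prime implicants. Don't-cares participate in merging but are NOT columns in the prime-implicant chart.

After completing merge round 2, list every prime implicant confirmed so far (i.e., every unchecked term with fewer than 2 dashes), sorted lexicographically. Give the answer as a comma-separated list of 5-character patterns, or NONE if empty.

Round 0: 00000✓ 00100✓ 00101✓ 00110✓ 01001 01110✓ 10000✓ 10001✓ 10010✓ 10011✓ 10100✓ 10101✓ 11010✓ 11011✓ 11101✓ 11110✓ 11111✓
Round 1: -0000✓ -0100✓ -0101✓ -1110 0-110 00-00✓ 001-0 0010-✓ 1-010✓ 1-011✓ 1-101 10-00✓ 10-01✓ 100-0✓ 100-1✓ 1000-✓ 1001-✓ 1010-✓ 11-10✓ 11-11✓ 1101-✓ 111-1 1111-✓
Round 2: -0-00 -010- 1-01- 10-0- 100-- 11-1-
PIs = {-0-00, -010-, -1110, 0-110, 001-0, 01001, 1-01-, 1-101, 10-0-, 100--, 11-1-, 111-1}

-1110, 0-110, 001-0, 01001, 1-101, 111-1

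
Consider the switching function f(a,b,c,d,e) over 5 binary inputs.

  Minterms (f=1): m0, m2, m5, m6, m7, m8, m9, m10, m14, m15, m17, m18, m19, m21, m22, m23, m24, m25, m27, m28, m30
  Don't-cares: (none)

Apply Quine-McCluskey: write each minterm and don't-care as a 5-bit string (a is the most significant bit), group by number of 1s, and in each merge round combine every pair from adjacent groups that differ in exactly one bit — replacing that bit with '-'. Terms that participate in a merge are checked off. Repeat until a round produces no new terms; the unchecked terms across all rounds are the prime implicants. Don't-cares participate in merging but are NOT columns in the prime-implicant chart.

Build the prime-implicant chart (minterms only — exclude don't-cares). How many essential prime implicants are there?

[col 0] 00000*, 00010*, 00101*, 00110*, 00111*, 01000*, 01001*, 01010*, 01110*, 01111*, 10001*, 10010*, 10011*, 10101*, 10110*, 10111*, 11000*, 11001*, 11011*, 11100*, 11110*
[col 1] -0010*, -0101*, -0110*, -0111*, -1000*, -1001*, -1110*, 0-000*, 0-010*, 0-110*, 0-111*, 00-10*, 000-0*, 001-1*, 0011-*, 01-10*, 010-0*, 0100-*, 0111-*, 1-001*, 1-011*, 1-110*, 10-01*, 10-10*, 10-11*, 100-1*, 1001-*, 101-1*, 1011-*, 11-00, 110-1*, 1100-*, 111-0
[col 2] --110, -0-10, -01-1, -011-, -100-, 0--10, 0-0-0, 0-11-, 1-0-1, 10--1, 10-1-
Prime implicants: --110, -0-10, -01-1, -011-, -100-, 0--10, 0-0-0, 0-11-, 1-0-1, 10--1, 10-1-, 11-00, 111-0
PI chart (minterm → PIs covering it):
  0 | 0-0-0  (sole → essential)
  2 | -0-10,0--10,0-0-0
  5 | -01-1  (sole → essential)
  6 | --110,-0-10,-011-,0--10,0-11-
  7 | -01-1,-011-,0-11-
  8 | -100-,0-0-0
  9 | -100-  (sole → essential)
  10 | 0--10,0-0-0
  14 | --110,0--10,0-11-
  15 | 0-11-  (sole → essential)
  17 | 1-0-1,10--1
  18 | -0-10,10-1-
  19 | 1-0-1,10--1,10-1-
  21 | -01-1,10--1
  22 | --110,-0-10,-011-,10-1-
  23 | -01-1,-011-,10--1,10-1-
  24 | -100-,11-00
  25 | -100-,1-0-1
  27 | 1-0-1  (sole → essential)
  28 | 11-00,111-0
  30 | --110,111-0
Essential prime implicants: -01-1, -100-, 0-0-0, 0-11-, 1-0-1

5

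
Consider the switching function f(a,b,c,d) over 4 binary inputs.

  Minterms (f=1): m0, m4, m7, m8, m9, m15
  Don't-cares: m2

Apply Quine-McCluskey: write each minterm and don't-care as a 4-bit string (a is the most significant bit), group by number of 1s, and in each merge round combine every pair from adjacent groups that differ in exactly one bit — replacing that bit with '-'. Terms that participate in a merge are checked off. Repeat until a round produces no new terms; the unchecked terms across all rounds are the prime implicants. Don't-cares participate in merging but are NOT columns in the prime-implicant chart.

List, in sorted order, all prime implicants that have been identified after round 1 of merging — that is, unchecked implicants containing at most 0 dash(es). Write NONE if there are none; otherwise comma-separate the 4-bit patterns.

NONE

[col 0] 0000*, 0010*, 0100*, 0111*, 1000*, 1001*, 1111*
[col 1] -000, -111, 0-00, 00-0, 100-
Prime implicants: -000, -111, 0-00, 00-0, 100-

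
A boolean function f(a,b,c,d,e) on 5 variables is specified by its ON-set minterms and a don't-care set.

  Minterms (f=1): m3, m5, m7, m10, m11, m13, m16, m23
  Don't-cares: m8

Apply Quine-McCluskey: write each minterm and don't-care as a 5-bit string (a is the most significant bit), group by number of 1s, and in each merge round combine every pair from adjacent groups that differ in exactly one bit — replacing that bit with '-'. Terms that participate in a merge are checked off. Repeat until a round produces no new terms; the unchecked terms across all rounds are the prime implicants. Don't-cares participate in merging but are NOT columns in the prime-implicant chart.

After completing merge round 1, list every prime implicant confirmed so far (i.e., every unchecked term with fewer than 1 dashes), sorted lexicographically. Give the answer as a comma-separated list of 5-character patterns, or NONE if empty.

10000

[col 0] 00011*, 00101*, 00111*, 01000*, 01010*, 01011*, 01101*, 10000, 10111*
[col 1] -0111, 0-011, 0-101, 00-11, 001-1, 010-0, 0101-
Prime implicants: -0111, 0-011, 0-101, 00-11, 001-1, 010-0, 0101-, 10000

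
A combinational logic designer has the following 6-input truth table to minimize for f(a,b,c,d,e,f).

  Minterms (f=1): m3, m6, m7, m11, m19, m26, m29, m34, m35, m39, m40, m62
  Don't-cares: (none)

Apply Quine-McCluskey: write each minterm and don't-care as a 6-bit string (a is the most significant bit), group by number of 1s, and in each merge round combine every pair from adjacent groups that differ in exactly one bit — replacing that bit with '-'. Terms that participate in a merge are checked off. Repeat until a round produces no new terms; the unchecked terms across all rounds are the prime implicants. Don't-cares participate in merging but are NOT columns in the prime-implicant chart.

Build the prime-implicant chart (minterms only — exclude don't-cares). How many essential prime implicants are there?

size-2^0 implicants → 000011(✓)  000110(✓)  000111(✓)  001011(✓)  010011(✓)  011010  011101  100010(✓)  100011(✓)  100111(✓)  101000  111110
size-2^1 implicants → -00011(✓)  -00111(✓)  0-0011  00-011  000-11(✓)  00011-  100-11(✓)  10001-
size-2^2 implicants → -00-11
Unchecked terms (primes): -00-11, 0-0011, 00-011, 00011-, 011010, 011101, 10001-, 101000, 111110
Minterm coverage:
  m3 ⊆ -00-11,0-0011,00-011
  m6 ⊆ 00011- [E]
  m7 ⊆ -00-11,00011-
  m11 ⊆ 00-011 [E]
  m19 ⊆ 0-0011 [E]
  m26 ⊆ 011010 [E]
  m29 ⊆ 011101 [E]
  m34 ⊆ 10001- [E]
  m35 ⊆ -00-11,10001-
  m39 ⊆ -00-11 [E]
  m40 ⊆ 101000 [E]
  m62 ⊆ 111110 [E]
E = {-00-11, 0-0011, 00-011, 00011-, 011010, 011101, 10001-, 101000, 111110}

9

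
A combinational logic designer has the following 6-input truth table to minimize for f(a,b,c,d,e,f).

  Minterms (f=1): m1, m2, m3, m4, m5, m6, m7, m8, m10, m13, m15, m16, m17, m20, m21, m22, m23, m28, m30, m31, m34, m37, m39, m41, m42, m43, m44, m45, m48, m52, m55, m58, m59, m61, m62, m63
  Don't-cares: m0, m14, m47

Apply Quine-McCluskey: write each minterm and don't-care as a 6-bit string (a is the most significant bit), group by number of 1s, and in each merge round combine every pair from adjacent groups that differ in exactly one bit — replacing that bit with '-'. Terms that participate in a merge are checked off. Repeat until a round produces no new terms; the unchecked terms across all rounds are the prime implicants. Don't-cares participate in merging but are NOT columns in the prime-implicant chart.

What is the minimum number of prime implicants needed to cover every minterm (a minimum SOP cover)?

size-2^0 implicants → 000000(✓)  000001(✓)  000010(✓)  000011(✓)  000100(✓)  000101(✓)  000110(✓)  000111(✓)  001000(✓)  001010(✓)  001101(✓)  001110(✓)  001111(✓)  010000(✓)  010001(✓)  010100(✓)  010101(✓)  010110(✓)  010111(✓)  011100(✓)  011110(✓)  011111(✓)  100010(✓)  100101(✓)  100111(✓)  101001(✓)  101010(✓)  101011(✓)  101100(✓)  101101(✓)  101111(✓)  110000(✓)  110100(✓)  110111(✓)  111010(✓)  111011(✓)  111101(✓)  111110(✓)  111111(✓)
size-2^1 implicants → -00010(✓)  -00101(✓)  -00111(✓)  -01010(✓)  -01101(✓)  -01111(✓)  -10000(✓)  -10100(✓)  -10111(✓)  -11110(✓)  -11111(✓)  0-0000(✓)  0-0001(✓)  0-0100(✓)  0-0101(✓)  0-0110(✓)  0-0111(✓)  0-1110(✓)  0-1111(✓)  00-000(✓)  00-010(✓)  00-101(✓)  00-110(✓)  00-111(✓)  000-00(✓)  000-01(✓)  000-10(✓)  000-11(✓)  0000-0(✓)  0000-1(✓)  00000-(✓)  00001-(✓)  0001-0(✓)  0001-1(✓)  00010-(✓)  00011-(✓)  001-10(✓)  0010-0(✓)  0011-1(✓)  00111-(✓)  01-100(✓)  01-110(✓)  01-111(✓)  010-00(✓)  010-01(✓)  01000-(✓)  0101-0(✓)  0101-1(✓)  01010-(✓)  01011-(✓)  0111-0(✓)  01111-(✓)  1-0111(✓)  1-1010(✓)  1-1011(✓)  1-1101(✓)  1-1111(✓)  10-010(✓)  10-101(✓)  10-111(✓)  1001-1(✓)  101-01(✓)  101-11(✓)  1010-1(✓)  10101-(✓)  1011-1(✓)  10110-  11-111(✓)  110-00(✓)  111-10(✓)  111-11(✓)  11101-(✓)  1111-1(✓)  11111-(✓)
size-2^2 implicants → --0111(✓)  --1111(✓)  -0-010  -0-101(✓)  -0-111(✓)  -001-1(✓)  -011-1(✓)  -1-111(✓)  -10-00  -1111-  0--110(✓)  0--111(✓)  0-0-00(✓)  0-0-01(✓)  0-000-(✓)  0-01-0(✓)  0-01-1(✓)  0-010-(✓)  0-011-(✓)  0-111-(✓)  00--10  00-0-0  00-1-1(✓)  00-11-(✓)  000--0(✓)  000--1(✓)  000-0-(✓)  000-1-(✓)  0000--(✓)  0001--(✓)  01-1-0  01-11-(✓)  010-0-(✓)  0101--(✓)  1--111(✓)  1-1-11  1-101-  1-11-1  10-1-1(✓)  101--1  111-1-
size-2^3 implicants → ---111  -0-1-1  0--11-  0-0-0-  0-01--  000---
Unchecked terms (primes): ---111, -0-010, -0-1-1, -10-00, -1111-, 0--11-, 0-0-0-, 0-01--, 00--10, 00-0-0, 000---, 01-1-0, 1-1-11, 1-101-, 1-11-1, 101--1, 10110-, 111-1-
Minterm coverage:
  m1 ⊆ 0-0-0-,000---
  m2 ⊆ -0-010,00--10,00-0-0,000---
  m3 ⊆ 000--- [E]
  m4 ⊆ 0-0-0-,0-01--,000---
  m5 ⊆ -0-1-1,0-0-0-,0-01--,000---
  m6 ⊆ 0--11-,0-01--,00--10,000---
  m7 ⊆ ---111,-0-1-1,0--11-,0-01--,000---
  m8 ⊆ 00-0-0 [E]
  m10 ⊆ -0-010,00--10,00-0-0
  m13 ⊆ -0-1-1 [E]
  m15 ⊆ ---111,-0-1-1,0--11-
  m16 ⊆ -10-00,0-0-0-
  m17 ⊆ 0-0-0- [E]
  m20 ⊆ -10-00,0-0-0-,0-01--,01-1-0
  m21 ⊆ 0-0-0-,0-01--
  m22 ⊆ 0--11-,0-01--,01-1-0
  m23 ⊆ ---111,0--11-,0-01--
  m28 ⊆ 01-1-0 [E]
  m30 ⊆ -1111-,0--11-,01-1-0
  m31 ⊆ ---111,-1111-,0--11-
  m34 ⊆ -0-010 [E]
  m37 ⊆ -0-1-1 [E]
  m39 ⊆ ---111,-0-1-1
  m41 ⊆ 101--1 [E]
  m42 ⊆ -0-010,1-101-
  m43 ⊆ 1-1-11,1-101-,101--1
  m44 ⊆ 10110- [E]
  m45 ⊆ -0-1-1,1-11-1,101--1,10110-
  m48 ⊆ -10-00 [E]
  m52 ⊆ -10-00 [E]
  m55 ⊆ ---111 [E]
  m58 ⊆ 1-101-,111-1-
  m59 ⊆ 1-1-11,1-101-,111-1-
  m61 ⊆ 1-11-1 [E]
  m62 ⊆ -1111-,111-1-
  m63 ⊆ ---111,-1111-,1-1-11,1-11-1,111-1-
E = {---111, -0-010, -0-1-1, -10-00, 0-0-0-, 00-0-0, 000---, 01-1-0, 1-11-1, 101--1, 10110-}
Petrick residual → 111-1-
Cover = def + b'd'ef' + b'df + bc'e'f' + a'c'e' + a'b'd'f' + a'b'c' + a'bdf' + acdf + ab'cf + ab'cde' + abce  |cover|=12

12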